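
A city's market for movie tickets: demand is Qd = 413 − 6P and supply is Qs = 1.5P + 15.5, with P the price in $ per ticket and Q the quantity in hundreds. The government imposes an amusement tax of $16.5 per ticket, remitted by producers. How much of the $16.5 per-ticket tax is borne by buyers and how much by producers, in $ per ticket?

Buyers bear $3.3 per ticket; producers bear $13.2 per ticket.

Before the tax: set 413 − 6P = 1.5P + 15.5 → P* = $53, Q* = 95.
With the tax collected from producers, supply shifts: Qs = 1.5(P − 16.5) + 15.5.
Solving gives Q = 75.2 with buyers paying $56.3 and producers receiving $39.8 (the $16.5 wedge).
Burden on buyers: $3.3; on producers: $13.2. (They sum to $16.5.)
The less price-elastic side of the market bears the larger share of a per-unit tax.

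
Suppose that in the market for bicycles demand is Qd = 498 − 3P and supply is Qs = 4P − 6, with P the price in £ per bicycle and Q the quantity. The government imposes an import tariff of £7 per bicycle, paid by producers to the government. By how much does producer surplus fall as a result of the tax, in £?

Before the tax: set 498 − 3P = 4P − 6 → P* = £72, Q* = 282.
With the tax collected from producers, supply shifts: Qs = 4(P − 7) − 6.
New equilibrium: buyers pay £76, producers receive £69, Q = 270. (Wedge: Pb − Ps = 7.)
ΔPS is the trapezoid between Q = 270 and Q = 282 of height £3: ½ · (282 + 270) · 3 = £828.

Producer surplus falls by £828.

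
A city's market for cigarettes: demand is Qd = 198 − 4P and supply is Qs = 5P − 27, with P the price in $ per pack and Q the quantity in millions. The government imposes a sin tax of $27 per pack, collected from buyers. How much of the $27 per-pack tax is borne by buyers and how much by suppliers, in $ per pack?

Before the tax: set 198 − 4P = 5P − 27 → P* = $25, Q* = 98.
With the tax collected from buyers, demand (in seller-price terms) shifts: Qd = 198 − 4(P + 27).
Solving gives Q = 38 with buyers paying $40 and suppliers receiving $13 (the $27 wedge).
Burden on buyers: $15; on suppliers: $12. (They sum to $27.)
The less price-elastic side of the market bears the larger share of a per-unit tax.

Buyers bear $15 per pack; suppliers bear $12 per pack.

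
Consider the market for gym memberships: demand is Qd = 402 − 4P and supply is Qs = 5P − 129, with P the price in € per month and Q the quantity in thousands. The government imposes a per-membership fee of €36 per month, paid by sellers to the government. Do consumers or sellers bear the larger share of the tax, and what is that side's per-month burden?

Consumers bear the larger share: €20 per month.

Before the tax: set 402 − 4P = 5P − 129 → P* = €59, Q* = 166.
With the tax collected from sellers, supply shifts: Qs = 5(P − 36) − 129.
Solving gives Q = 86 with consumers paying €79 and sellers receiving €43 (the €36 wedge).
Per-month burden: consumers €20, sellers €16.
Consumers take the larger share because demand is less price-elastic here (demand slope 4 vs supply slope 5).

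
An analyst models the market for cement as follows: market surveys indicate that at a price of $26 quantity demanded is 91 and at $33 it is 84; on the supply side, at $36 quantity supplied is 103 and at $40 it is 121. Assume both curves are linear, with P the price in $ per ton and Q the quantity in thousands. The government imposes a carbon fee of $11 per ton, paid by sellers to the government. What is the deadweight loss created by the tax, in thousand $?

Deadweight loss = $49.5 thousand.

Demand slope: (84 − 91)/(33 − 26) = -1, so Qd = 117 − P.
Supply slope: (121 − 103)/(40 − 36) = 4.5, so Qs = 4.5P − 59.
Before the tax: set 117 − P = 4.5P − 59 → P* = $32, Q* = 85.
With the tax collected from sellers, supply shifts: Qs = 4.5(P − 11) − 59.
New equilibrium: consumers pay $41, sellers receive $30, Q = 76. (Wedge: Pb − Ps = 11.)
Quantity falls by |ΔQ| = |85 − 76| = 9.
DWL = ½ · t · |ΔQ| = ½ · 11 · 9 = $49.5.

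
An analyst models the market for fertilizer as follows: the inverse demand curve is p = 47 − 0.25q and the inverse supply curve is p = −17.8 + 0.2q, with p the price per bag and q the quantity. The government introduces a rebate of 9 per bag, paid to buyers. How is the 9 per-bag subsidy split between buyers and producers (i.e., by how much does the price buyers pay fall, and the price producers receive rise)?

Buyers gain 5 per bag; producers gain 4 per bag.

Rewrite in direct form: qd = 188 − 4p and qs = 5p + 89.
Without the subsidy, 188 − 4p = 5p + 89 gives 9p = 99, so p* = 11 and q* = 144.
With a per-unit subsidy paid to buyers, each effectively pays p − 9, so demand becomes qd = 188 − 4(p − 9).
Solving gives q = 164 with buyers paying 6 and producers receiving 15 (the 9 wedge).
Gain to buyers: 5; to producers: 4. (They sum to 9.)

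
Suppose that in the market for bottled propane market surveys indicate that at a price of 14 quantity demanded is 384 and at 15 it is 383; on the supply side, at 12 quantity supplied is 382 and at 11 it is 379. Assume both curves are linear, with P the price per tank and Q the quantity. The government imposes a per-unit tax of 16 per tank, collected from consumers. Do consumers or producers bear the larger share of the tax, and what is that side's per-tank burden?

Consumers bear the larger share: 12 per tank.

Demand slope: (383 − 384)/(15 − 14) = -1, so Qd = 398 − P.
Supply slope: (379 − 382)/(11 − 12) = 3, so Qs = 3P + 346.
Before the tax: set 398 − P = 3P + 346 → P* = 13, Q* = 385.
With the tax collected from consumers, demand (in seller-price terms) shifts: Qd = 398 − (P + 16).
Solving gives Q = 373 with consumers paying 25 and producers receiving 9 (the 16 wedge).
Per-tank burden: consumers 12, producers 4.
Consumers take the larger share because demand is less price-elastic here (demand slope 1 vs supply slope 3).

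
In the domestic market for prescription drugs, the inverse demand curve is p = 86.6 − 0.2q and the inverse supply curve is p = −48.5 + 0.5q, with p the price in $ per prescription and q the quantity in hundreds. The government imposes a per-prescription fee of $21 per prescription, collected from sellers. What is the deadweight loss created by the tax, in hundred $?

Rewrite in direct form: qd = 433 − 5p and qs = 2p + 97.
Without the tax, 433 − 5p = 2p + 97 gives 7p = 336, so p* = $48 and q* = 193.
With the tax collected from sellers, supply shifts: qs = 2(p − 21) + 97.
New equilibrium: consumers pay $54, sellers receive $33, q = 163. (Wedge: pb − ps = 21.)
Quantity falls by |ΔQ| = |193 − 163| = 30.
DWL = ½ · t · |ΔQ| = ½ · 21 · 30 = $315.

Deadweight loss = $315 hundred.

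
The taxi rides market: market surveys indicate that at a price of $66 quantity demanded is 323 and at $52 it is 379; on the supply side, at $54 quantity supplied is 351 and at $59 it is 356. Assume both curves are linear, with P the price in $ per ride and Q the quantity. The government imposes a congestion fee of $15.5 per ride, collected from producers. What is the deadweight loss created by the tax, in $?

Demand slope: (379 − 323)/(52 − 66) = -4, so Qd = 587 − 4P.
Supply slope: (356 − 351)/(59 − 54) = 1, so Qs = P + 297.
Without the tax, 587 − 4P = P + 297 gives 5P = 290, so P* = $58 and Q* = 355.
With the tax collected from producers, supply shifts: Qs = (P − 15.5) + 297.
New equilibrium: consumers pay $61.1, producers receive $45.6, Q = 342.6. (Wedge: Pb − Ps = 15.5.)
Quantity falls by |ΔQ| = |355 − 342.6| = 12.4.
DWL = ½ · t · |ΔQ| = ½ · 15.5 · 12.4 = $96.1.

Deadweight loss = $96.1.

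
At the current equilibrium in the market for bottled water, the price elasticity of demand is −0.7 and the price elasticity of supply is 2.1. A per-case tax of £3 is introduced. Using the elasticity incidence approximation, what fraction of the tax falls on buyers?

Buyers' share ≈ 0.75.

Incidence ratio: buyers' share ≈ εs / (εs + |εd|) = 2.1 / (2.1 + 0.7) = 0.75.
Supply is the more elastic side, so buyers bear the larger share.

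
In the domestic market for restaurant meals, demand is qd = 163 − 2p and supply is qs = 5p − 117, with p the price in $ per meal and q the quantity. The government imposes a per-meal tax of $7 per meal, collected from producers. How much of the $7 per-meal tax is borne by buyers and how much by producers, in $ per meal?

Without the tax, 163 − 2p = 5p − 117 gives 7p = 280, so p* = $40 and q* = 83.
With the tax collected from producers, supply shifts: qs = 5(p − 7) − 117.
Solving gives q = 73 with buyers paying $45 and producers receiving $38 (the $7 wedge).
Burden on buyers: $5; on producers: $2. (They sum to $7.)

Buyers bear $5 per meal; producers bear $2 per meal.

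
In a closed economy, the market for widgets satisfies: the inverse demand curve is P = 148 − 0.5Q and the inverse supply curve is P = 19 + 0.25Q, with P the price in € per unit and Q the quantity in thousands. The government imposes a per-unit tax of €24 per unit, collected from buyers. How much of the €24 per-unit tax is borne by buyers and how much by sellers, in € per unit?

Buyers bear €16 per unit; sellers bear €8 per unit.

Rewrite in direct form: Qd = 296 − 2P and Qs = 4P − 76.
Without the tax, 296 − 2P = 4P − 76 gives 6P = 372, so P* = €62 and Q* = 172.
With the tax collected from buyers, demand (in seller-price terms) shifts: Qd = 296 − 2(P + 24).
New equilibrium: buyers pay €78, sellers receive €54, Q = 140. (Wedge: Pb − Ps = 24.)
Burden on buyers: €16; on sellers: €8. (They sum to €24.)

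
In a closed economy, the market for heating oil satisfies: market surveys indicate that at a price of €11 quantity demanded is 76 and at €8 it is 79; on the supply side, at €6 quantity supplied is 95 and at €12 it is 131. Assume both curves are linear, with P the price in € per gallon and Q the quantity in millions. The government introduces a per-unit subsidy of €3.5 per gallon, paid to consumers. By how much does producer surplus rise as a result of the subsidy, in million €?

Producer surplus rises by €42.25 million.

Demand slope: (79 − 76)/(8 − 11) = -1, so Qd = 87 − P.
Supply slope: (131 − 95)/(12 − 6) = 6, so Qs = 6P + 59.
Before the subsidy: set 87 − P = 6P + 59 → P* = €4, Q* = 83.
With a per-unit subsidy paid to consumers, each effectively pays P − 3.5, so demand becomes Qd = 87 − (P − 3.5).
New equilibrium: consumers pay €1, suppliers receive €4.5, Q = 86. (Wedge: Pb − Ps = −3.5.)
ΔPS is the trapezoid between Q = 86 and Q = 83 of height €0.5: ½ · (83 + 86) · 0.5 = €42.25.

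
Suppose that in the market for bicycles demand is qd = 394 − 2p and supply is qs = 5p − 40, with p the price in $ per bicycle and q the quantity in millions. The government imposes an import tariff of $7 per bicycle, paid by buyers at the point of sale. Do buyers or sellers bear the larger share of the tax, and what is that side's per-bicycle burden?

Buyers bear the larger share: $5 per bicycle.

Without the tax, 394 − 2p = 5p − 40 gives 7p = 434, so p* = $62 and q* = 270.
With the tax collected from buyers, demand (in seller-price terms) shifts: qd = 394 − 2(p + 7).
Solving gives q = 260 with buyers paying $67 and sellers receiving $60 (the $7 wedge).
Per-bicycle burden: buyers $5, sellers $2.
Buyers take the larger share because demand is less price-elastic here (demand slope 2 vs supply slope 5).
The less price-elastic side of the market bears the larger share of a per-unit tax.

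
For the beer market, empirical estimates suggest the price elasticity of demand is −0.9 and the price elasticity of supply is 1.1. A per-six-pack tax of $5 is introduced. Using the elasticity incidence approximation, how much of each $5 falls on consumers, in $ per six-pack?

Consumers bear ≈ $2.75 per six-pack.

Incidence ratio: consumers' share ≈ εs / (εs + |εd|) = 1.1 / (1.1 + 0.9) = 0.55.
So consumers bear ≈ 0.55 × $5 = $2.75; suppliers bear $2.25.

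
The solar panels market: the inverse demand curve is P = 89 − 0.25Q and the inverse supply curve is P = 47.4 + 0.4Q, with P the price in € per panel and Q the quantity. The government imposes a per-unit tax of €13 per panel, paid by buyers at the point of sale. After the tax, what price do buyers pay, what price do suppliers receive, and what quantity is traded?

Rewrite in direct form: Qd = 356 − 4P and Qs = 2.5P − 118.5.
Without the tax, 356 − 4P = 2.5P − 118.5 gives 6.5P = 474.5, so P* = €73 and Q* = 64.
With the tax collected from buyers, demand (in seller-price terms) shifts: Qd = 356 − 4(P + 13).
New equilibrium: buyers pay €78, suppliers receive €65, Q = 44. (Wedge: Pb − Ps = 13.)

Buyers pay €78; suppliers receive €65; quantity = 44.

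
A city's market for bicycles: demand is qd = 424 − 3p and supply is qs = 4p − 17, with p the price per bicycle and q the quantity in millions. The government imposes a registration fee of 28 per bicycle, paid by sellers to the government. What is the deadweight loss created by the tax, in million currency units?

Before the tax: set 424 − 3p = 4p − 17 → p* = 63, q* = 235.
With the tax collected from sellers, supply shifts: qs = 4(p − 28) − 17.
New equilibrium: consumers pay 79, sellers receive 51, q = 187. (Wedge: pb − ps = 28.)
Quantity falls by |ΔQ| = |235 − 187| = 48.
DWL = ½ · t · |ΔQ| = ½ · 28 · 48 = 672.

Deadweight loss = 672 million.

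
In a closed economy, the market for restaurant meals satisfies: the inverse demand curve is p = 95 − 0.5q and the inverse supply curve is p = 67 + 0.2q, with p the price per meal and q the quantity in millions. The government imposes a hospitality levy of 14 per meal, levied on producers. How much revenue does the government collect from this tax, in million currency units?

Tax revenue = 280 million.

Inverting to q(p) form: qd = 190 − 2p; qs = 5p − 335.
Before the tax: set 190 − 2p = 5p − 335 → p* = 75, q* = 40.
With the tax collected from producers, supply shifts: qs = 5(p − 14) − 335.
Solving gives q = 20 with buyers paying 85 and producers receiving 71 (the 14 wedge).
Revenue = t · Q = 14 · 20 = 280.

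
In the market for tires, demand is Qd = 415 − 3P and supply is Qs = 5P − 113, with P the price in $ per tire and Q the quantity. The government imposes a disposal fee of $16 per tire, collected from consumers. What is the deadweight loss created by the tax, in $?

Deadweight loss = $240.

Before the tax: set 415 − 3P = 5P − 113 → P* = $66, Q* = 217.
With the tax collected from consumers, demand (in seller-price terms) shifts: Qd = 415 − 3(P + 16).
Solving gives Q = 187 with consumers paying $76 and producers receiving $60 (the $16 wedge).
Quantity falls by |ΔQ| = |217 − 187| = 30.
DWL = ½ · t · |ΔQ| = ½ · 16 · 30 = $240.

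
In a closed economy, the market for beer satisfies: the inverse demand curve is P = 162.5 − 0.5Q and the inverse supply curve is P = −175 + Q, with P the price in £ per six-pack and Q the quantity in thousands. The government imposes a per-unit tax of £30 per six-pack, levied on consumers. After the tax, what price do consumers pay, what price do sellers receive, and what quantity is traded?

Inverting to Q(P) form: Qd = 325 − 2P; Qs = P + 175.
Without the tax, 325 − 2P = P + 175 gives 3P = 150, so P* = £50 and Q* = 225.
With the tax collected from consumers, demand (in seller-price terms) shifts: Qd = 325 − 2(P + 30).
New equilibrium: consumers pay £60, sellers receive £30, Q = 205. (Wedge: Pb − Ps = 30.)
The less price-elastic side of the market bears the larger share of a per-unit tax.

Consumers pay £60; sellers receive £30; quantity = 205.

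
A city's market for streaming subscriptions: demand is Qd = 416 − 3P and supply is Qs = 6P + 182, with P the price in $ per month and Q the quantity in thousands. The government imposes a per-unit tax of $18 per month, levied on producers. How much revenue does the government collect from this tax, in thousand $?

Without the tax, 416 − 3P = 6P + 182 gives 9P = 234, so P* = $26 and Q* = 338.
With the tax collected from producers, supply shifts: Qs = 6(P − 18) + 182.
Solving gives Q = 302 with consumers paying $38 and producers receiving $20 (the $18 wedge).
Revenue = t · Q = 18 · 302 = $5436.

Tax revenue = $5436 thousand.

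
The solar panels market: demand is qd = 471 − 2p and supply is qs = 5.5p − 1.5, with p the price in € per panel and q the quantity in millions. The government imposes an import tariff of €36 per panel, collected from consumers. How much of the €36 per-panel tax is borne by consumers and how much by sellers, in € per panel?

Consumers bear €26.4 per panel; sellers bear €9.6 per panel.

Before the tax: set 471 − 2p = 5.5p − 1.5 → p* = €63, q* = 345.
With the tax collected from consumers, demand (in seller-price terms) shifts: qd = 471 − 2(p + 36).
Solving gives q = 292.2 with consumers paying €89.4 and sellers receiving €53.4 (the €36 wedge).
Burden on consumers: €26.4; on sellers: €9.6. (They sum to €36.)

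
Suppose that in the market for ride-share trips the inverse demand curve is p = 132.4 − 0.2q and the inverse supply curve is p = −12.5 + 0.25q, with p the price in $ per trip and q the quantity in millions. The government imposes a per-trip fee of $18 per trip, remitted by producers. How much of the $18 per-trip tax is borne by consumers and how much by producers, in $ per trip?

Rewrite in direct form: qd = 662 − 5p and qs = 4p + 50.
Before the tax: set 662 − 5p = 4p + 50 → p* = $68, q* = 322.
With the tax collected from producers, supply shifts: qs = 4(p − 18) + 50.
New equilibrium: consumers pay $76, producers receive $58, q = 282. (Wedge: pb − ps = 18.)
Burden on consumers: $8; on producers: $10. (They sum to $18.)
The less price-elastic side of the market bears the larger share of a per-unit tax.

Consumers bear $8 per trip; producers bear $10 per trip.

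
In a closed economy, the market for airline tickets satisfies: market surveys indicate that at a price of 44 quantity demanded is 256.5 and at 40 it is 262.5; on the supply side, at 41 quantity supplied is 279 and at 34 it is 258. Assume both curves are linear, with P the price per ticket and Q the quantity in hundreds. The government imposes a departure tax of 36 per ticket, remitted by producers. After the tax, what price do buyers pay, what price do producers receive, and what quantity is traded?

Buyers pay 61; producers receive 25; quantity = 231.

Demand slope: (262.5 − 256.5)/(40 − 44) = -1.5, so Qd = 322.5 − 1.5P.
Supply slope: (258 − 279)/(34 − 41) = 3, so Qs = 3P + 156.
Without the tax, 322.5 − 1.5P = 3P + 156 gives 4.5P = 166.5, so P* = 37 and Q* = 267.
With the tax collected from producers, supply shifts: Qs = 3(P − 36) + 156.
New equilibrium: buyers pay 61, producers receive 25, Q = 231. (Wedge: Pb − Ps = 36.)
The less price-elastic side of the market bears the larger share of a per-unit tax.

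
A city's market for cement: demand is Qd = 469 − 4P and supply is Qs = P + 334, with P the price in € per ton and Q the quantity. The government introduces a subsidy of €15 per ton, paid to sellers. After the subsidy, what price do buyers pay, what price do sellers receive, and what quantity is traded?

Buyers pay €24; sellers receive €39; quantity = 373.

Before the subsidy: set 469 − 4P = P + 334 → P* = €27, Q* = 361.
With a per-unit subsidy paid to sellers, each receives P + 15 per unit sold, so supply becomes Qs = (P + 15) + 334.
Solving gives Q = 373 with buyers paying €24 and sellers receiving €39 (the €15 wedge).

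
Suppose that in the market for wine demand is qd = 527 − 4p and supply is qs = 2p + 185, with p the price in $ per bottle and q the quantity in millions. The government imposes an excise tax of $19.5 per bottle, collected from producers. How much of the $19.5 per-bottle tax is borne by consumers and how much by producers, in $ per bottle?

Consumers bear $6.5 per bottle; producers bear $13 per bottle.

Without the tax, 527 − 4p = 2p + 185 gives 6p = 342, so p* = $57 and q* = 299.
With the tax collected from producers, supply shifts: qs = 2(p − 19.5) + 185.
New equilibrium: consumers pay $63.5, producers receive $44, q = 273. (Wedge: pb − ps = 19.5.)
Burden on consumers: $6.5; on producers: $13. (They sum to $19.5.)
The less price-elastic side of the market bears the larger share of a per-unit tax.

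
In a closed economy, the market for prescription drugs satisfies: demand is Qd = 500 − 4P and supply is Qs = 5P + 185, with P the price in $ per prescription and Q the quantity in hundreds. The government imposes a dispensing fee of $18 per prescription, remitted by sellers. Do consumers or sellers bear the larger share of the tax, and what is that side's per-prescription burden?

Before the tax: set 500 − 4P = 5P + 185 → P* = $35, Q* = 360.
With the tax collected from sellers, supply shifts: Qs = 5(P − 18) + 185.
Solving gives Q = 320 with consumers paying $45 and sellers receiving $27 (the $18 wedge).
Per-prescription burden: consumers $10, sellers $8.
Consumers take the larger share because demand is less price-elastic here (demand slope 4 vs supply slope 5).

Consumers bear the larger share: $10 per prescription.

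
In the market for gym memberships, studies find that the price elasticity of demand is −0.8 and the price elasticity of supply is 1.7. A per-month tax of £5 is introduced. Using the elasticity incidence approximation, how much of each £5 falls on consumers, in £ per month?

Consumers bear ≈ £3.4 per month.

Incidence ratio: consumers' share ≈ εs / (εs + |εd|) = 1.7 / (1.7 + 0.8) = 0.68.
So consumers bear ≈ 0.68 × £5 = £3.4; sellers bear £1.6.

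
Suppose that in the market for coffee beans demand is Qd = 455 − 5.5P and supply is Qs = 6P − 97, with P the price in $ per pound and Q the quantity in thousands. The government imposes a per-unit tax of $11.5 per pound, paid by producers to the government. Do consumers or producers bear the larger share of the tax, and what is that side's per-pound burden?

Without the tax, 455 − 5.5P = 6P − 97 gives 11.5P = 552, so P* = $48 and Q* = 191.
With the tax collected from producers, supply shifts: Qs = 6(P − 11.5) − 97.
Solving gives Q = 158 with consumers paying $54 and producers receiving $42.5 (the $11.5 wedge).
Per-pound burden: consumers $6, producers $5.5.
Consumers take the larger share because demand is less price-elastic here (demand slope 5.5 vs supply slope 6).

Consumers bear the larger share: $6 per pound.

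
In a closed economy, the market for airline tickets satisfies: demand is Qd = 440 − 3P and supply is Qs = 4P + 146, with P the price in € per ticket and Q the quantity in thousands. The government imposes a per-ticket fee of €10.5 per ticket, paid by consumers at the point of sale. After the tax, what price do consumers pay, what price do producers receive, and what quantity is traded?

Consumers pay €48; producers receive €37.5; quantity = 296.

Without the tax, 440 − 3P = 4P + 146 gives 7P = 294, so P* = €42 and Q* = 314.
With the tax collected from consumers, demand (in seller-price terms) shifts: Qd = 440 − 3(P + 10.5).
New equilibrium: consumers pay €48, producers receive €37.5, Q = 296. (Wedge: Pb − Ps = 10.5.)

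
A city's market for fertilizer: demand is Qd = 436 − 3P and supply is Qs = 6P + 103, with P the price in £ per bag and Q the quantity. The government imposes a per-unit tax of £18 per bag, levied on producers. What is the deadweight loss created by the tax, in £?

Without the tax, 436 − 3P = 6P + 103 gives 9P = 333, so P* = £37 and Q* = 325.
With the tax collected from producers, supply shifts: Qs = 6(P − 18) + 103.
Solving gives Q = 289 with consumers paying £49 and producers receiving £31 (the £18 wedge).
Quantity falls by |ΔQ| = |325 − 289| = 36.
DWL = ½ · t · |ΔQ| = ½ · 18 · 36 = £324.

Deadweight loss = £324.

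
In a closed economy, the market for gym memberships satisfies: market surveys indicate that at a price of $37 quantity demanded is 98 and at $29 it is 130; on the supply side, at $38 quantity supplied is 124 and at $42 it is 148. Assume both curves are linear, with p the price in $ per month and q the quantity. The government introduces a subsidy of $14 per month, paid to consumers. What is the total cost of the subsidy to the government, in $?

Government outlay = $1954.4.

Demand slope: (130 − 98)/(29 − 37) = -4, so qd = 246 − 4p.
Supply slope: (148 − 124)/(42 − 38) = 6, so qs = 6p − 104.
Before the subsidy: set 246 − 4p = 6p − 104 → p* = $35, q* = 106.
With a per-unit subsidy paid to consumers, each effectively pays p − 14, so demand becomes qd = 246 − 4(p − 14).
Solving gives q = 139.6 with consumers paying $26.6 and suppliers receiving $40.6 (the $14 wedge).
Outlay = t · Q = 14 · 139.6 = $1954.4.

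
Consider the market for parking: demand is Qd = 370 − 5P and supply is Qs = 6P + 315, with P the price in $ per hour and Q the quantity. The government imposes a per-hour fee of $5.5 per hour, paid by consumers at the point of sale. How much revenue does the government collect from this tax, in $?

Tax revenue = $1815.

Without the tax, 370 − 5P = 6P + 315 gives 11P = 55, so P* = $5 and Q* = 345.
With the tax collected from consumers, demand (in seller-price terms) shifts: Qd = 370 − 5(P + 5.5).
New equilibrium: consumers pay $8, producers receive $2.5, Q = 330. (Wedge: Pb − Ps = 5.5.)
Revenue = t · Q = 5.5 · 330 = $1815.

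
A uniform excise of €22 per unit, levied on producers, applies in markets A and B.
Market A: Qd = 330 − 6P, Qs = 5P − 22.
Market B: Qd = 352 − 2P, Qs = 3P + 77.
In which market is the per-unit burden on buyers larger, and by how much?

Market A: pre-tax P* = €32, Q* = 138; post-tax Q = 78; per-unit burden on buyers = €10.
Market B: pre-tax P* = €55, Q* = 242; post-tax Q = 215.6; per-unit burden on buyers = €13.2.
Difference: €10 vs €13.2 → market B is larger by €3.2.

Market B, by €3.2.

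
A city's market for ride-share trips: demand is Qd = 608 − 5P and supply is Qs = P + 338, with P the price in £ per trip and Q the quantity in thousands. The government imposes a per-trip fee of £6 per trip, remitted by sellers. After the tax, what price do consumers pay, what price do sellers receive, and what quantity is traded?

Consumers pay £46; sellers receive £40; quantity = 378.

Before the tax: set 608 − 5P = P + 338 → P* = £45, Q* = 383.
With the tax collected from sellers, supply shifts: Qs = (P − 6) + 338.
Solving gives Q = 378 with consumers paying £46 and sellers receiving £40 (the £6 wedge).
The less price-elastic side of the market bears the larger share of a per-unit tax.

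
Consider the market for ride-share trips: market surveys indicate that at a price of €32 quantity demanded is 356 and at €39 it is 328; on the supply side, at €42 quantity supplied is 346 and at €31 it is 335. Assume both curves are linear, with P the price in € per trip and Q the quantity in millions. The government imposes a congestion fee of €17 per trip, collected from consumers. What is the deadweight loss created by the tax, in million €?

Demand slope: (328 − 356)/(39 − 32) = -4, so Qd = 484 − 4P.
Supply slope: (335 − 346)/(31 − 42) = 1, so Qs = P + 304.
Without the tax, 484 − 4P = P + 304 gives 5P = 180, so P* = €36 and Q* = 340.
With the tax collected from consumers, demand (in seller-price terms) shifts: Qd = 484 − 4(P + 17).
New equilibrium: consumers pay €39.4, suppliers receive €22.4, Q = 326.4. (Wedge: Pb − Ps = 17.)
Quantity falls by |ΔQ| = |340 − 326.4| = 13.6.
DWL = ½ · t · |ΔQ| = ½ · 17 · 13.6 = €115.6.

Deadweight loss = €115.6 million.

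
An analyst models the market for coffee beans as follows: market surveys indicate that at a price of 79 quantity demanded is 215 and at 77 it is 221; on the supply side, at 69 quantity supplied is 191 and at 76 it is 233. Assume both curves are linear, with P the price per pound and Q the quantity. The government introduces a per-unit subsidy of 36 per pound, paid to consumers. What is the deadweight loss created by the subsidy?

Demand slope: (221 − 215)/(77 − 79) = -3, so Qd = 452 − 3P.
Supply slope: (233 − 191)/(76 − 69) = 6, so Qs = 6P − 223.
Without the subsidy, 452 − 3P = 6P − 223 gives 9P = 675, so P* = 75 and Q* = 227.
With a per-unit subsidy paid to consumers, each effectively pays P − 36, so demand becomes Qd = 452 − 3(P − 36).
Solving gives Q = 299 with consumers paying 51 and sellers receiving 87 (the 36 wedge).
Quantity rises by |ΔQ| = |227 − 299| = 72.
DWL = ½ · t · |ΔQ| = ½ · 36 · 72 = 1296.

Deadweight loss = 1296.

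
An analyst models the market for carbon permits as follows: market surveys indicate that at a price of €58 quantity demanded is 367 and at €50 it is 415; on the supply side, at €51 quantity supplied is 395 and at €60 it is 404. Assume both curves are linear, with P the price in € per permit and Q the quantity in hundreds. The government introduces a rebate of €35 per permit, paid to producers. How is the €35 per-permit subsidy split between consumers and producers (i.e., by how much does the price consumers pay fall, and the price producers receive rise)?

Demand slope: (415 − 367)/(50 − 58) = -6, so Qd = 715 − 6P.
Supply slope: (404 − 395)/(60 − 51) = 1, so Qs = P + 344.
Without the subsidy, 715 − 6P = P + 344 gives 7P = 371, so P* = €53 and Q* = 397.
With a per-unit subsidy paid to producers, each receives P + 35 per unit sold, so supply becomes Qs = (P + 35) + 344.
Solving gives Q = 427 with consumers paying €48 and producers receiving €83 (the €35 wedge).
Gain to consumers: €5; to producers: €30. (They sum to €35.)

Consumers gain €5 per permit; producers gain €30 per permit.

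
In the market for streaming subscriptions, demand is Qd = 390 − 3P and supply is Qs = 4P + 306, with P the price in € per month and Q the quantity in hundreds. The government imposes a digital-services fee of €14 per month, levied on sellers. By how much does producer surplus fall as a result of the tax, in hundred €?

Producer surplus falls by €2052 hundred.

Before the tax: set 390 − 3P = 4P + 306 → P* = €12, Q* = 354.
With the tax collected from sellers, supply shifts: Qs = 4(P − 14) + 306.
Solving gives Q = 330 with consumers paying €20 and sellers receiving €6 (the €14 wedge).
ΔPS is the trapezoid between Q = 330 and Q = 354 of height €6: ½ · (354 + 330) · 6 = €2052.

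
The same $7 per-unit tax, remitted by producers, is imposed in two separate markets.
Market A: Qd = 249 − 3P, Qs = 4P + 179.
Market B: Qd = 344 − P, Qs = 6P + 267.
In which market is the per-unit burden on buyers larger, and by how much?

Market B, by $2.

Market A: pre-tax P* = $10, Q* = 219; post-tax Q = 207; per-unit burden on buyers = $4.
Market B: pre-tax P* = $11, Q* = 333; post-tax Q = 327; per-unit burden on buyers = $6.
Difference: $4 vs $6 → market B is larger by $2.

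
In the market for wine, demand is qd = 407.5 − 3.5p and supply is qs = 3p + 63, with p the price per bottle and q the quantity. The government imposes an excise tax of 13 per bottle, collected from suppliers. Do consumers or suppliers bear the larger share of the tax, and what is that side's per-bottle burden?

Suppliers bear the larger share: 7 per bottle.

Before the tax: set 407.5 − 3.5p = 3p + 63 → p* = 53, q* = 222.
With the tax collected from suppliers, supply shifts: qs = 3(p − 13) + 63.
Solving gives q = 201 with consumers paying 59 and suppliers receiving 46 (the 13 wedge).
Per-bottle burden: consumers 6, suppliers 7.
Suppliers take the larger share because supply is less price-elastic here (demand slope 3.5 vs supply slope 3).
The less price-elastic side of the market bears the larger share of a per-unit tax.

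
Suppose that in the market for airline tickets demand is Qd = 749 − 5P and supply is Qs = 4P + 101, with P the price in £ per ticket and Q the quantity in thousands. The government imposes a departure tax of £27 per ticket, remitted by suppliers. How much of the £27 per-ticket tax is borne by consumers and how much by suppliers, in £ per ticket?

Consumers bear £12 per ticket; suppliers bear £15 per ticket.

Before the tax: set 749 − 5P = 4P + 101 → P* = £72, Q* = 389.
With the tax collected from suppliers, supply shifts: Qs = 4(P − 27) + 101.
Solving gives Q = 329 with consumers paying £84 and suppliers receiving £57 (the £27 wedge).
Burden on consumers: £12; on suppliers: £15. (They sum to £27.)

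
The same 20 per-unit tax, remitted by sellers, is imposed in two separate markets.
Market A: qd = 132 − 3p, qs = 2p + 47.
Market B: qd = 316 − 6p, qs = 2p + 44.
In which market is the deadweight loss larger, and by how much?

Market B, by 60.

Market A: pre-tax p* = 17, q* = 81; post-tax q = 57; deadweight loss = 240.
Market B: pre-tax p* = 34, q* = 112; post-tax q = 82; deadweight loss = 300.
Difference: 240 vs 300 → market B is larger by 60.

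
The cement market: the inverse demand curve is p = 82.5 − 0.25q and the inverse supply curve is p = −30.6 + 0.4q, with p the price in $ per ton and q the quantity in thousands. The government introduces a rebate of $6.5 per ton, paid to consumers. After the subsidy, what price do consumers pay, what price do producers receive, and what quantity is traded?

Inverting to q(p) form: qd = 330 − 4p; qs = 2.5p + 76.5.
Before the subsidy: set 330 − 4p = 2.5p + 76.5 → p* = $39, q* = 174.
With a per-unit subsidy paid to consumers, each effectively pays p − 6.5, so demand becomes qd = 330 − 4(p − 6.5).
New equilibrium: consumers pay $36.5, producers receive $43, q = 184. (Wedge: pb − ps = −6.5.)

Consumers pay $36.5; producers receive $43; quantity = 184.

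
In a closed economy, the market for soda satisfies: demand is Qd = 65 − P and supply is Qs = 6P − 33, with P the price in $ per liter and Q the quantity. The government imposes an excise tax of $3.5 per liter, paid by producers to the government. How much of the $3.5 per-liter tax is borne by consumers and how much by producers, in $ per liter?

Without the tax, 65 − P = 6P − 33 gives 7P = 98, so P* = $14 and Q* = 51.
With the tax collected from producers, supply shifts: Qs = 6(P − 3.5) − 33.
Solving gives Q = 48 with consumers paying $17 and producers receiving $13.5 (the $3.5 wedge).
Burden on consumers: $3; on producers: $0.5. (They sum to $3.5.)

Consumers bear $3 per liter; producers bear $0.5 per liter.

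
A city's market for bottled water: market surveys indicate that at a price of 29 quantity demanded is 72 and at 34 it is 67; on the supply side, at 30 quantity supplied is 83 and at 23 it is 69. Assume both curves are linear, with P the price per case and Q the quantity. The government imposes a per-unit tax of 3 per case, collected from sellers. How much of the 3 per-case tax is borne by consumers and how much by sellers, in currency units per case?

Demand slope: (67 − 72)/(34 − 29) = -1, so Qd = 101 − P.
Supply slope: (69 − 83)/(23 − 30) = 2, so Qs = 2P + 23.
Before the tax: set 101 − P = 2P + 23 → P* = 26, Q* = 75.
With the tax collected from sellers, supply shifts: Qs = 2(P − 3) + 23.
Solving gives Q = 73 with consumers paying 28 and sellers receiving 25 (the 3 wedge).
Burden on consumers: 2; on sellers: 1. (They sum to 3.)
The less price-elastic side of the market bears the larger share of a per-unit tax.

Consumers bear 2 per case; sellers bear 1 per case.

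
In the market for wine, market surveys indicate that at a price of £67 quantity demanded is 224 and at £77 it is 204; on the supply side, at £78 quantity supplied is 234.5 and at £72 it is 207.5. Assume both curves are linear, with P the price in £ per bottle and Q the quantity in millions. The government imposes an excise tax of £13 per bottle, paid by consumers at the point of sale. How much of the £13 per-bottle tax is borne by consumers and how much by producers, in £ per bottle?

Consumers bear £9 per bottle; producers bear £4 per bottle.

Demand slope: (204 − 224)/(77 − 67) = -2, so Qd = 358 − 2P.
Supply slope: (207.5 − 234.5)/(72 − 78) = 4.5, so Qs = 4.5P − 116.5.
Without the tax, 358 − 2P = 4.5P − 116.5 gives 6.5P = 474.5, so P* = £73 and Q* = 212.
With the tax collected from consumers, demand (in seller-price terms) shifts: Qd = 358 − 2(P + 13).
New equilibrium: consumers pay £82, producers receive £69, Q = 194. (Wedge: Pb − Ps = 13.)
Burden on consumers: £9; on producers: £4. (They sum to £13.)
The less price-elastic side of the market bears the larger share of a per-unit tax.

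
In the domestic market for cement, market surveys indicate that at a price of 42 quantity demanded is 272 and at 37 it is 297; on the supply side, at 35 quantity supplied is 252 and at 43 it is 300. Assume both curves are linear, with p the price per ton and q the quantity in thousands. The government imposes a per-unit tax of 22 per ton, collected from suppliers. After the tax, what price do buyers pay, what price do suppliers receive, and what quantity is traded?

Buyers pay 52; suppliers receive 30; quantity = 222.

Demand slope: (297 − 272)/(37 − 42) = -5, so qd = 482 − 5p.
Supply slope: (300 − 252)/(43 − 35) = 6, so qs = 6p + 42.
Before the tax: set 482 − 5p = 6p + 42 → p* = 40, q* = 282.
With the tax collected from suppliers, supply shifts: qs = 6(p − 22) + 42.
Solving gives q = 222 with buyers paying 52 and suppliers receiving 30 (the 22 wedge).
The less price-elastic side of the market bears the larger share of a per-unit tax.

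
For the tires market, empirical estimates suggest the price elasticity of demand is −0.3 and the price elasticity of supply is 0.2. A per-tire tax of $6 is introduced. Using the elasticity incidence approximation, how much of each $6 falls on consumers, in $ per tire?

Consumers bear ≈ $2.4 per tire.

Incidence ratio: consumers' share ≈ εs / (εs + |εd|) = 0.2 / (0.2 + 0.3) = 0.4.
So consumers bear ≈ 0.4 × $6 = $2.4; suppliers bear $3.6.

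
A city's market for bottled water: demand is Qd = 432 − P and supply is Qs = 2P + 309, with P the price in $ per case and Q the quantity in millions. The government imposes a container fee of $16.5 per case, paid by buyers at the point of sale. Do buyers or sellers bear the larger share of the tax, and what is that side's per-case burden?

Buyers bear the larger share: $11 per case.

Before the tax: set 432 − P = 2P + 309 → P* = $41, Q* = 391.
With the tax collected from buyers, demand (in seller-price terms) shifts: Qd = 432 − (P + 16.5).
New equilibrium: buyers pay $52, sellers receive $35.5, Q = 380. (Wedge: Pb − Ps = 16.5.)
Per-case burden: buyers $11, sellers $5.5.
Buyers take the larger share because demand is less price-elastic here (demand slope 1 vs supply slope 2).
The less price-elastic side of the market bears the larger share of a per-unit tax.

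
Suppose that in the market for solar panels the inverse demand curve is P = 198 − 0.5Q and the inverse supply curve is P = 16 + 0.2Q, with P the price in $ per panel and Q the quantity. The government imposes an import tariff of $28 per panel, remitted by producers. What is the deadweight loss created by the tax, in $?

Deadweight loss = $560.

Inverting to Q(P) form: Qd = 396 − 2P; Qs = 5P − 80.
Before the tax: set 396 − 2P = 5P − 80 → P* = $68, Q* = 260.
With the tax collected from producers, supply shifts: Qs = 5(P − 28) − 80.
New equilibrium: buyers pay $88, producers receive $60, Q = 220. (Wedge: Pb − Ps = 28.)
Quantity falls by |ΔQ| = |260 − 220| = 40.
DWL = ½ · t · |ΔQ| = ½ · 28 · 40 = $560.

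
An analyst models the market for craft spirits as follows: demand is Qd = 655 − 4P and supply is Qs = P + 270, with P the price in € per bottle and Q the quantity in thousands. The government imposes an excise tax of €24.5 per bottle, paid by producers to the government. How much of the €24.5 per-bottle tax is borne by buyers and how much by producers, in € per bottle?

Without the tax, 655 − 4P = P + 270 gives 5P = 385, so P* = €77 and Q* = 347.
With the tax collected from producers, supply shifts: Qs = (P − 24.5) + 270.
Solving gives Q = 327.4 with buyers paying €81.9 and producers receiving €57.4 (the €24.5 wedge).
Burden on buyers: €4.9; on producers: €19.6. (They sum to €24.5.)

Buyers bear €4.9 per bottle; producers bear €19.6 per bottle.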